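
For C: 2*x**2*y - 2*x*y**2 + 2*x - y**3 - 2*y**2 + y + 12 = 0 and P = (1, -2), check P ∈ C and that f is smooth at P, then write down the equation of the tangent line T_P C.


Tangent line at P: -14*x + 7*y + 28 = 0.

Step 1: f(1, -2) = 0, so P lies on C.
Step 2: partial derivatives
  f_x(x, y) = 4*x*y - 2*y**2 + 2, f_y(x, y) = 2*x**2 - 4*x*y - 3*y**2 - 4*y + 1.
  f_x(P) = -14, f_y(P) = 7 (gradient nonzero, so P is smooth).
Step 3: tangent line at P: -14·(x − 1) + 7·(y − -2) = 0.
Expanding: -14*x + 7*y + 28 = 0.


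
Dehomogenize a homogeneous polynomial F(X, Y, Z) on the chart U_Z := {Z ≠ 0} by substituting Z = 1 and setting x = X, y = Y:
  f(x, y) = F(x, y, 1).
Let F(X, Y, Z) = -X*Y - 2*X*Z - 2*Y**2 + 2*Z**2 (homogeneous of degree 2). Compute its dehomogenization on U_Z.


f(x, y) = -x*y - 2*x - 2*y**2 + 2

On U_Z we set Z = 1. Each monomial c·X^i·Y^j·Z^k in F becomes c·x^i·y^j·1^k = c·x^i·y^j.
Substituting Z = 1: F(X, Y, 1) = -x*y - 2*x - 2*y**2 + 2.
Note: deg(f) ≤ deg(F) = 2; strict inequality happens when F is divisible by Z (lost terms).


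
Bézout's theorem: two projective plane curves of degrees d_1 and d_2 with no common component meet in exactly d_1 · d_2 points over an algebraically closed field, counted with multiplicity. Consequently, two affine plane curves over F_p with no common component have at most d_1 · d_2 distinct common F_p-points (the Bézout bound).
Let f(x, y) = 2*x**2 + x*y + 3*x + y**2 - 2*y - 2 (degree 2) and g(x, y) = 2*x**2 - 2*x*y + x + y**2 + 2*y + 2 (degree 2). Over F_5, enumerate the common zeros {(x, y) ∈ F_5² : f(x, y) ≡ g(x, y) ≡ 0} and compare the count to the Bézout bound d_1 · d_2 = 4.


Common zeros: {(4, 2)}; count = 1; Bézout bound = 4.

deg(f) = 2, deg(g) = 2, so Bézout bound = 4.
Scan x ∈ F_5. For each x, list the y ∈ F_5 with f(x, y) ≡ 0 and those with g(x, y) ≡ 0 (mod 5); the common zeros in that column are the intersection.
  x = 0: f ≡ 0 at y ∈ ∅; g ≡ 0 at y ∈ {1, 2}; common: ∅.
  x = 1: f ≡ 0 at y ∈ {2, 4}; g ≡ 0 at y ∈ {0}; common: ∅.
  x = 2: f ≡ 0 at y ∈ ∅; g ≡ 0 at y ∈ {3, 4}; common: ∅.
  x = 3: f ≡ 0 at y ∈ {0, 4}; g ≡ 0 at y ∈ {1, 3}; common: ∅.
  x = 4: f ≡ 0 at y ∈ {1, 2}; g ≡ 0 at y ∈ {2, 4}; common: {2}.
Collecting: common zeros = {(4, 2)}, so the count is 1.
Comparison with the Bézout bound: 1 ≤ 4 = deg(f)·deg(g), as expected for curves with no common component (the affine F_5-count falls short of the bound because intersections may lie at infinity, over extension fields, or carry multiplicity).


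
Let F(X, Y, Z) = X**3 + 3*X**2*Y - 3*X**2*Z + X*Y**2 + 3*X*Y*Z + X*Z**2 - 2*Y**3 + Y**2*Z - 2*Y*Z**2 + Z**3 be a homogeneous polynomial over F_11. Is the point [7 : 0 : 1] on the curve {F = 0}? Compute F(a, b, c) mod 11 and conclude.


F(7,0,1) ≡ 6 (mod 11); P is NOT on the curve.

Evaluate F(7, 0, 1) term-by-term (mod 11).
  X**3 ↦ 1·343·1·1 = 343
  3*X**2*Y ↦ 3·49·0·1 = 0
  -3*X**2*Z ↦ -3·49·1·1 = -147
  X*Y**2 ↦ 1·7·0·1 = 0
  3*X*Y*Z ↦ 3·7·0·1 = 0
  X*Z**2 ↦ 1·7·1·1 = 7
  -2*Y**3 ↦ -2·1·0·1 = 0
  Y**2*Z ↦ 1·1·0·1 = 0
  -2*Y*Z**2 ↦ -2·1·0·1 = 0
  Z**3 ↦ 1·1·1·1 = 1
Sum: F(7, 0, 1) = (343) + (0) + (-147) + (0) + (0) + (7) + (0) + (0) + (0) + (1) = 204.
Reducing mod 11: 204 ≡ 6 (mod 11).
Since F(a, b, c) ≡ 6 ≠ 0 (mod 11), P does NOT lie on the curve.


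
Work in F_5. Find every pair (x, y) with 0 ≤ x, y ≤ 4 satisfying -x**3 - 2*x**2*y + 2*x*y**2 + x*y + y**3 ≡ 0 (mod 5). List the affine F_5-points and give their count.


Affine F_5-points: {(0, 0), (3, 1), (3, 2), (4, 2)}; count = 4.

For each of the 25 pairs (x, y) ∈ F_5², evaluate f(x, y) mod 5. Record the zeros.
  x = 0: [0↦0, 1↦1, 2↦3, 3↦2, 4↦4]  zeros at y ∈ {0}
  x = 1: [0↦4, 1↦1, 2↦3, 3↦1, 4↦1]  zeros at y ∈ ∅
  x = 2: [0↦2, 1↦1, 2↦4, 3↦2, 4↦1]  zeros at y ∈ ∅
  x = 3: [0↦3, 1↦0, 2↦0, 3↦4, 4↦3]  zeros at y ∈ {1, 2}
  x = 4: [0↦1, 1↦2, 2↦0, 3↦1, 4↦1]  zeros at y ∈ {2}
Collecting zeros: affine points = {(0, 0), (3, 1), (3, 2), (4, 2)}.
Total count |C(F_5)_aff| = 4.


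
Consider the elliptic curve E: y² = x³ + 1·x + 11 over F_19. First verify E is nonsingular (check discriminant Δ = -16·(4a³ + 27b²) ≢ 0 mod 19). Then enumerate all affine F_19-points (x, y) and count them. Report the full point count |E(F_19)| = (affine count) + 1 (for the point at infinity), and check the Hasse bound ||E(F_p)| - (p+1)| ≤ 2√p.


Affine points = {(0, 7), (0, 12), (6, 9), (6, 10), (7, 0), (11, 2), (11, 17), (13, 6), (13, 13), (15, 0), (16, 0), (17, 1), (17, 18), (18, 3), (18, 16)}; affine count = 15; |E(F_19)| = 16.

Discriminant check: Δ ∝ 4a³ + 27b² = 4·1³ + 27·11² = 4·1 + 27·121 ≡ 3 (mod 19). Nonzero ⇒ E is nonsingular.
For each x ∈ F_19, compute rhs = x³ + 1·x + 11 mod 19, then count y ∈ F_19 with y² ≡ rhs.
  x = 0: rhs = 11, matching y values: 7, 12 (2 points).
  x = 1: rhs = 13, matching y values: none (0 points).
  x = 2: rhs = 2, matching y values: none (0 points).
  x = 3: rhs = 3, matching y values: none (0 points).
  x = 4: rhs = 3, matching y values: none (0 points).
  x = 5: rhs = 8, matching y values: none (0 points).
  x = 6: rhs = 5, matching y values: 9, 10 (2 points).
  x = 7: rhs = 0, matching y values: 0 (1 points).
  x = 8: rhs = 18, matching y values: none (0 points).
  x = 9: rhs = 8, matching y values: none (0 points).
  x = 10: rhs = 14, matching y values: none (0 points).
  x = 11: rhs = 4, matching y values: 2, 17 (2 points).
  x = 12: rhs = 3, matching y values: none (0 points).
  x = 13: rhs = 17, matching y values: 6, 13 (2 points).
  x = 14: rhs = 14, matching y values: none (0 points).
  x = 15: rhs = 0, matching y values: 0 (1 points).
  x = 16: rhs = 0, matching y values: 0 (1 points).
  x = 17: rhs = 1, matching y values: 1, 18 (2 points).
  x = 18: rhs = 9, matching y values: 3, 16 (2 points).
Total affine count: 15.
Full point count |E(F_19)| = 15 + 1 = 16.
Hasse bound: |16 − (19+1)| = |-4| = 4 ≤ 2√19 ≈ 8.7178 ✓.


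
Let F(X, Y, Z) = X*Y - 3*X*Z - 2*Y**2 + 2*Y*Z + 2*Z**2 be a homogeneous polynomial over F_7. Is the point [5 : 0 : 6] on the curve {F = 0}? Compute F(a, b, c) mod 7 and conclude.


F(5,0,6) ≡ 3 (mod 7); P is NOT on the curve.

Evaluate F(5, 0, 6) term-by-term (mod 7).
  X*Y ↦ 1·5·0·1 = 0
  -3*X*Z ↦ -3·5·1·6 = -90
  -2*Y**2 ↦ -2·1·0·1 = 0
  2*Y*Z ↦ 2·1·0·6 = 0
  2*Z**2 ↦ 2·1·1·36 = 72
Sum: F(5, 0, 6) = (0) + (-90) + (0) + (0) + (72) = -18.
Reducing mod 7: -18 ≡ 3 (mod 7).
Since F(a, b, c) ≡ 3 ≠ 0 (mod 7), P does NOT lie on the curve.


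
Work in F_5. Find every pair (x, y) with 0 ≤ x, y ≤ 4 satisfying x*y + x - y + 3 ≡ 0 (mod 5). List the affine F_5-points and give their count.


Affine F_5-points: {(0, 3), (2, 0), (3, 2), (4, 1)}; count = 4.

For each of the 25 pairs (x, y) ∈ F_5², evaluate f(x, y) mod 5. Record the zeros.
  x = 0: [0↦3, 1↦2, 2↦1, 3↦0, 4↦4]  zeros at y ∈ {3}
  x = 1: [0↦4, 1↦4, 2↦4, 3↦4, 4↦4]  zeros at y ∈ ∅
  x = 2: [0↦0, 1↦1, 2↦2, 3↦3, 4↦4]  zeros at y ∈ {0}
  x = 3: [0↦1, 1↦3, 2↦0, 3↦2, 4↦4]  zeros at y ∈ {2}
  x = 4: [0↦2, 1↦0, 2↦3, 3↦1, 4↦4]  zeros at y ∈ {1}
Collecting zeros: affine points = {(0, 3), (2, 0), (3, 2), (4, 1)}.
Total count |C(F_5)_aff| = 4.


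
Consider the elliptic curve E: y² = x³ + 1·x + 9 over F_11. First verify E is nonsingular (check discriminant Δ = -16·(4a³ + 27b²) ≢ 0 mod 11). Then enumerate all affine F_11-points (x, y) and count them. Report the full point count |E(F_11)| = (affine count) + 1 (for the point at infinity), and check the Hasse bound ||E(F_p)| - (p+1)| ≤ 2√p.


Affine points = {(0, 3), (0, 8), (1, 0), (4, 0), (6, 0), (8, 1), (8, 10)}; affine count = 7; |E(F_11)| = 8.

Discriminant check: Δ ∝ 4a³ + 27b² = 4·1³ + 27·9² = 4·1 + 27·81 ≡ 2 (mod 11). Nonzero ⇒ E is nonsingular.
For each x ∈ F_11, compute rhs = x³ + 1·x + 9 mod 11, then count y ∈ F_11 with y² ≡ rhs.
  x = 0: rhs = 9, matching y values: 3, 8 (2 points).
  x = 1: rhs = 0, matching y values: 0 (1 points).
  x = 2: rhs = 8, matching y values: none (0 points).
  x = 3: rhs = 6, matching y values: none (0 points).
  x = 4: rhs = 0, matching y values: 0 (1 points).
  x = 5: rhs = 7, matching y values: none (0 points).
  x = 6: rhs = 0, matching y values: 0 (1 points).
  x = 7: rhs = 7, matching y values: none (0 points).
  x = 8: rhs = 1, matching y values: 1, 10 (2 points).
  x = 9: rhs = 10, matching y values: none (0 points).
  x = 10: rhs = 7, matching y values: none (0 points).
Total affine count: 7.
Full point count |E(F_11)| = 7 + 1 = 8.
Hasse bound: |8 − (11+1)| = |-4| = 4 ≤ 2√11 ≈ 6.6332 ✓.


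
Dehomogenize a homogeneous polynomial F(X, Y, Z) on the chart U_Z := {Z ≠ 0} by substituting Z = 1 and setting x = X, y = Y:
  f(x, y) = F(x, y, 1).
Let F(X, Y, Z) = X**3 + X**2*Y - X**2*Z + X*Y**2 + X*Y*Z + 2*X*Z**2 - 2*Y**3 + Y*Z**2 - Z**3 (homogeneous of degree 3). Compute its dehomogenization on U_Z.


f(x, y) = x**3 + x**2*y - x**2 + x*y**2 + x*y + 2*x - 2*y**3 + y - 1

On U_Z we set Z = 1. Each monomial c·X^i·Y^j·Z^k in F becomes c·x^i·y^j·1^k = c·x^i·y^j.
Substituting Z = 1: F(X, Y, 1) = x**3 + x**2*y - x**2 + x*y**2 + x*y + 2*x - 2*y**3 + y - 1.
Note: deg(f) ≤ deg(F) = 3; strict inequality happens when F is divisible by Z (lost terms).


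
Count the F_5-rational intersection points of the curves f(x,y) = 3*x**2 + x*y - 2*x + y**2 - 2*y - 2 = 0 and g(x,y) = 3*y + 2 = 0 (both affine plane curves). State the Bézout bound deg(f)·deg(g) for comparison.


Common zeros: ∅; count = 0; Bézout bound = 2.

deg(f) = 2, deg(g) = 1, so Bézout bound = 2.
Scan x ∈ F_5. For each x, list the y ∈ F_5 with f(x, y) ≡ 0 and those with g(x, y) ≡ 0 (mod 5); the common zeros in that column are the intersection.
  x = 0: f ≡ 0 at y ∈ ∅; g ≡ 0 at y ∈ {1}; common: ∅.
  x = 1: f ≡ 0 at y ∈ {3}; g ≡ 0 at y ∈ {1}; common: ∅.
  x = 2: f ≡ 0 at y ∈ {2, 3}; g ≡ 0 at y ∈ {1}; common: ∅.
  x = 3: f ≡ 0 at y ∈ {2}; g ≡ 0 at y ∈ {1}; common: ∅.
  x = 4: f ≡ 0 at y ∈ ∅; g ≡ 0 at y ∈ {1}; common: ∅.
Collecting: common zeros = ∅, so the count is 0.
Comparison with the Bézout bound: 0 ≤ 2 = deg(f)·deg(g), as expected for curves with no common component (the affine F_5-count falls short of the bound because intersections may lie at infinity, over extension fields, or carry multiplicity).


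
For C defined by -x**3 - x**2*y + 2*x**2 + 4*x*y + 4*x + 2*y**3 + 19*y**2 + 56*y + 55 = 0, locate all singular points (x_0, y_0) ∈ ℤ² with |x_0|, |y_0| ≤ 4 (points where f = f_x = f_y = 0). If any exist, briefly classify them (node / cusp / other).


Singular points: {(2, -3)}; classification: node.

Compute partial derivatives:
  f_x = -3*x**2 - 2*x*y + 4*x + 4*y + 4.
  f_y = -x**2 + 4*x + 6*y**2 + 38*y + 56.
Scan x_0 ∈ {−4, ..., 4}. For each x_0, f_y(x_0, y) is a polynomial in y; find its integer roots y ∈ {−4, ..., 4}, then test f_x and f at those candidates.
  x = -4: f_y(-4, y) = 6*y**2 + 38*y + 24; no integer root y with |y| ≤ 4.
  x = -3: f_y(-3, y) = 6*y**2 + 38*y + 35; no integer root y with |y| ≤ 4.
  x = -2: f_y(-2, y) = 6*y**2 + 38*y + 44; no integer root y with |y| ≤ 4.
  x = -1: f_y(-1, y) = 6*y**2 + 38*y + 51; no integer root y with |y| ≤ 4.
  x = 0: f_y(0, y) = 6*y**2 + 38*y + 56; vanishes at y ∈ {-4}. (0, -4): f_x = -12 ≠ 0.
  x = 1: f_y(1, y) = 6*y**2 + 38*y + 59; no integer root y with |y| ≤ 4.
  x = 2: f_y(2, y) = 6*y**2 + 38*y + 60; vanishes at y ∈ {-3}. (2, -3): f_x = 0, f = 0 — SINGULAR.
  x = 3: f_y(3, y) = 6*y**2 + 38*y + 59; no integer root y with |y| ≤ 4.
  x = 4: f_y(4, y) = 6*y**2 + 38*y + 56; vanishes at y ∈ {-4}. (4, -4): f_x = -12 ≠ 0.
Only singular point on the grid: (2, -3).
Classify: substitute x = 2 + u, y = -3 + v and expand: f = -u**3 - u**2*v - u**2 + 2*v**3 + v**2.
No constant or linear terms (consistent with a singular point). Quadratic part: -u**2 + v**2. Cubic part: -u**3 - u**2*v + 2*v**3.
The quadratic part v**2 - u**2 = (v − u)(v + u) splits into two distinct linear factors, so there are two distinct tangent lines y − -3 = ±(x − 2) — this is a node (ordinary double point).
Classification: node.


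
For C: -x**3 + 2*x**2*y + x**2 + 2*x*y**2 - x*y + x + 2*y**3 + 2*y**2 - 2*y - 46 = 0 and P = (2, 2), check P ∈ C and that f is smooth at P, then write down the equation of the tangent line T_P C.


Tangent line at P: 15*x + 52*y - 134 = 0.

Step 1: f(2, 2) = 0, so P lies on C.
Step 2: partial derivatives
  f_x(x, y) = -3*x**2 + 4*x*y + 2*x + 2*y**2 - y + 1, f_y(x, y) = 2*x**2 + 4*x*y - x + 6*y**2 + 4*y - 2.
  f_x(P) = 15, f_y(P) = 52 (gradient nonzero, so P is smooth).
Step 3: tangent line at P: 15·(x − 2) + 52·(y − 2) = 0.
Expanding: 15*x + 52*y - 134 = 0.


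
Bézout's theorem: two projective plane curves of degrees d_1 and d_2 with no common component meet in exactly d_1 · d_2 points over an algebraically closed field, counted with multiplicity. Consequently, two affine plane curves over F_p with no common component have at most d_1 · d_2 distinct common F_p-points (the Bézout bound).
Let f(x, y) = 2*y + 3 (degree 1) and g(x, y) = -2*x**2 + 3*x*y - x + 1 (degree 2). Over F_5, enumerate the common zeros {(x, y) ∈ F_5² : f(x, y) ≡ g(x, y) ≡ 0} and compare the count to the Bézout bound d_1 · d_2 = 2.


Common zeros: ∅; count = 0; Bézout bound = 2.

deg(f) = 1, deg(g) = 2, so Bézout bound = 2.
Scan x ∈ F_5. For each x, list the y ∈ F_5 with f(x, y) ≡ 0 and those with g(x, y) ≡ 0 (mod 5); the common zeros in that column are the intersection.
  x = 0: f ≡ 0 at y ∈ {1}; g ≡ 0 at y ∈ ∅; common: ∅.
  x = 1: f ≡ 0 at y ∈ {1}; g ≡ 0 at y ∈ {4}; common: ∅.
  x = 2: f ≡ 0 at y ∈ {1}; g ≡ 0 at y ∈ {4}; common: ∅.
  x = 3: f ≡ 0 at y ∈ {1}; g ≡ 0 at y ∈ {0}; common: ∅.
  x = 4: f ≡ 0 at y ∈ {1}; g ≡ 0 at y ∈ {0}; common: ∅.
Collecting: common zeros = ∅, so the count is 0.
Comparison with the Bézout bound: 0 ≤ 2 = deg(f)·deg(g), as expected for curves with no common component (the affine F_5-count falls short of the bound because intersections may lie at infinity, over extension fields, or carry multiplicity).


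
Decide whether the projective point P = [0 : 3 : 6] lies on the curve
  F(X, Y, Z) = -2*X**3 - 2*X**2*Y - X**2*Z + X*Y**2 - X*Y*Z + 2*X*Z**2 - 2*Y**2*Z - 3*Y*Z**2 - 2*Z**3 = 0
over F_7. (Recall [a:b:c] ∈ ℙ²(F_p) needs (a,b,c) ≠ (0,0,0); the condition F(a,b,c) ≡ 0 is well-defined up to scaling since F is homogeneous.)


F(0,3,6) ≡ 4 (mod 7); P is NOT on the curve.

Evaluate F(0, 3, 6) term-by-term (mod 7).
  -2*X**3 ↦ -2·0·1·1 = 0
  -2*X**2*Y ↦ -2·0·3·1 = 0
  -X**2*Z ↦ -1·0·1·6 = 0
  X*Y**2 ↦ 1·0·9·1 = 0
  -X*Y*Z ↦ -1·0·3·6 = 0
  2*X*Z**2 ↦ 2·0·1·36 = 0
  -2*Y**2*Z ↦ -2·1·9·6 = -108
  -3*Y*Z**2 ↦ -3·1·3·36 = -324
  -2*Z**3 ↦ -2·1·1·216 = -432
Sum: F(0, 3, 6) = (0) + (0) + (0) + (0) + (0) + (0) + (-108) + (-324) + (-432) = -864.
Reducing mod 7: -864 ≡ 4 (mod 7).
Since F(a, b, c) ≡ 4 ≠ 0 (mod 7), P does NOT lie on the curve.


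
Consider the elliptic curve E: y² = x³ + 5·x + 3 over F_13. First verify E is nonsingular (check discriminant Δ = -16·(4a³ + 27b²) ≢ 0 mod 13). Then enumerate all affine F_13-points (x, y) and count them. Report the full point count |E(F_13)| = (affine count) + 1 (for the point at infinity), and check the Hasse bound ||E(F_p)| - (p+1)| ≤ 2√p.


Affine points = {(0, 4), (0, 9), (1, 3), (1, 10), (4, 3), (4, 10), (5, 6), (5, 7), (7, 2), (7, 11), (8, 3), (8, 10), (9, 6), (9, 7), (10, 0), (12, 6), (12, 7)}; affine count = 17; |E(F_13)| = 18.

Discriminant check: Δ ∝ 4a³ + 27b² = 4·5³ + 27·3² = 4·125 + 27·9 ≡ 2 (mod 13). Nonzero ⇒ E is nonsingular.
For each x ∈ F_13, compute rhs = x³ + 5·x + 3 mod 13, then count y ∈ F_13 with y² ≡ rhs.
  x = 0: rhs = 3, matching y values: 4, 9 (2 points).
  x = 1: rhs = 9, matching y values: 3, 10 (2 points).
  x = 2: rhs = 8, matching y values: none (0 points).
  x = 3: rhs = 6, matching y values: none (0 points).
  x = 4: rhs = 9, matching y values: 3, 10 (2 points).
  x = 5: rhs = 10, matching y values: 6, 7 (2 points).
  x = 6: rhs = 2, matching y values: none (0 points).
  x = 7: rhs = 4, matching y values: 2, 11 (2 points).
  x = 8: rhs = 9, matching y values: 3, 10 (2 points).
  x = 9: rhs = 10, matching y values: 6, 7 (2 points).
  x = 10: rhs = 0, matching y values: 0 (1 points).
  x = 11: rhs = 11, matching y values: none (0 points).
  x = 12: rhs = 10, matching y values: 6, 7 (2 points).
Total affine count: 17.
Full point count |E(F_13)| = 17 + 1 = 18.
Hasse bound: |18 − (13+1)| = |4| = 4 ≤ 2√13 ≈ 7.2111 ✓.


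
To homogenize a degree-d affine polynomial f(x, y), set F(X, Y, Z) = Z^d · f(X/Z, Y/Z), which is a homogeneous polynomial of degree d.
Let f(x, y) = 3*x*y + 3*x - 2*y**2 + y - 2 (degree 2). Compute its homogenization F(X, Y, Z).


F(X, Y, Z) = 3*X*Y + 3*X*Z - 2*Y**2 + Y*Z - 2*Z**2

deg(f) = 2.
Substitute x = X/Z, y = Y/Z into f, then multiply by Z^2.
  monomial 3·x^1·y^1 ↦ 3·X^1·Y^1·Z^0.
  monomial 3·x^1·y^0 ↦ 3·X^1·Y^0·Z^1.
  monomial -2·x^0·y^2 ↦ -2·X^0·Y^2·Z^0.
  monomial 1·x^0·y^1 ↦ 1·X^0·Y^1·Z^1.
  monomial -2·x^0·y^0 ↦ -2·X^0·Y^0·Z^2.
Collecting: F(X, Y, Z) = 3*X*Y + 3*X*Z - 2*Y**2 + Y*Z - 2*Z**2.


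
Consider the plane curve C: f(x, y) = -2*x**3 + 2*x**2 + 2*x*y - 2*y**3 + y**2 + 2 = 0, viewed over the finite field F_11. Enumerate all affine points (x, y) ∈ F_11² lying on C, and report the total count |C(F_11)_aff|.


Affine F_11-points: {(0, 4), (0, 9), (3, 8), (4, 8), (4, 10), (5, 0), (5, 8), (5, 9), (6, 6), (7, 9), (8, 3), (8, 7), (9, 10), (10, 10)}; count = 14.

For each of the 121 pairs (x, y) ∈ F_11², evaluate f(x, y) mod 11. Record the zeros.
  x = 0: [0↦2, 1↦1, 2↦1, 3↦1, 4↦0, 5↦8, 6↦2, 7↦3, 8↦10, 9↦0, 10↦5]  zeros at y ∈ {4, 9}
  x = 1: [0↦2, 1↦3, 2↦5, 3↦7, 4↦8, 5↦7, 6↦3, 7↦6, 8↦4, 9↦7, 10↦3]  zeros at y ∈ ∅
  x = 2: [0↦5, 1↦8, 2↦1, 3↦5, 4↦8, 5↦9, 6↦7, 7↦1, 8↦1, 9↦6, 10↦4]  zeros at y ∈ ∅
  x = 3: [0↦10, 1↦4, 2↦10, 3↦5, 4↦10, 5↦2, 6↦2, 7↦9, 8↦0, 9↦7, 10↦7]  zeros at y ∈ {8}
  x = 4: [0↦5, 1↦1, 2↦9, 3↦6, 4↦2, 5↦7, 6↦9, 7↦7, 8↦0, 9↦9, 10↦0]  zeros at y ∈ {8, 10}
  x = 5: [0↦0, 1↦9, 2↦8, 3↦7, 4↦5, 5↦1, 6↦5, 7↦5, 8↦0, 9↦0, 10↦4]  zeros at y ∈ {0, 8, 9}
  x = 6: [0↦5, 1↦5, 2↦6, 3↦7, 4↦7, 5↦5, 6↦0, 7↦2, 8↦10, 9↦1, 10↦7]  zeros at y ∈ {6}
  x = 7: [0↦8, 1↦10, 2↦2, 3↦5, 4↦7, 5↦7, 6↦4, 7↦8, 8↦7, 9↦0, 10↦8]  zeros at y ∈ {9}
  x = 8: [0↦8, 1↦1, 2↦6, 3↦0, 4↦4, 5↦6, 6↦5, 7↦0, 8↦1, 9↦7, 10↦6]  zeros at y ∈ {3, 7}
  x = 9: [0↦4, 1↦10, 2↦6, 3↦2, 4↦8, 5↦1, 6↦2, 7↦10, 8↦2, 9↦10, 10↦0]  zeros at y ∈ {10}
  x = 10: [0↦6, 1↦3, 2↦1, 3↦10, 4↦7, 5↦2, 6↦5, 7↦4, 8↦9, 9↦8, 10↦0]  zeros at y ∈ {10}
Collecting zeros: affine points = {(0, 4), (0, 9), (3, 8), (4, 8), (4, 10), (5, 0), (5, 8), (5, 9), (6, 6), (7, 9), (8, 3), (8, 7), (9, 10), (10, 10)}.
Total count |C(F_11)_aff| = 14.


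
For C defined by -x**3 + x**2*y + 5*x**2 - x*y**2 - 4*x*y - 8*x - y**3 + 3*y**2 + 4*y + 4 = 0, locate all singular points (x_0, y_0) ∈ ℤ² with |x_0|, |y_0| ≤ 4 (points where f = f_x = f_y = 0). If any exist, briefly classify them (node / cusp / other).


Singular points: {(2, 0)}; classification: node.

Compute partial derivatives:
  f_x = -3*x**2 + 2*x*y + 10*x - y**2 - 4*y - 8.
  f_y = x**2 - 2*x*y - 4*x - 3*y**2 + 6*y + 4.
Scan x_0 ∈ {−4, ..., 4}. For each x_0, f_y(x_0, y) is a polynomial in y; find its integer roots y ∈ {−4, ..., 4}, then test f_x and f at those candidates.
  x = -4: f_y(-4, y) = -3*y**2 + 14*y + 36; no integer root y with |y| ≤ 4.
  x = -3: f_y(-3, y) = -3*y**2 + 12*y + 25; no integer root y with |y| ≤ 4.
  x = -2: f_y(-2, y) = -3*y**2 + 10*y + 16; no integer root y with |y| ≤ 4.
  x = -1: f_y(-1, y) = -3*y**2 + 8*y + 9; no integer root y with |y| ≤ 4.
  x = 0: f_y(0, y) = -3*y**2 + 6*y + 4; no integer root y with |y| ≤ 4.
  x = 1: f_y(1, y) = -3*y**2 + 4*y + 1; no integer root y with |y| ≤ 4.
  x = 2: f_y(2, y) = -3*y**2 + 2*y; vanishes at y ∈ {0}. (2, 0): f_x = 0, f = 0 — SINGULAR.
  x = 3: f_y(3, y) = 1 - 3*y**2; no integer root y with |y| ≤ 4.
  x = 4: f_y(4, y) = -3*y**2 - 2*y + 4; no integer root y with |y| ≤ 4.
Only singular point on the grid: (2, 0).
Classify: substitute x = 2 + u, y = 0 + v and expand: f = -u**3 + u**2*v - u**2 - u*v**2 - v**3 + v**2.
No constant or linear terms (consistent with a singular point). Quadratic part: -u**2 + v**2. Cubic part: -u**3 + u**2*v - u*v**2 - v**3.
The quadratic part v**2 - u**2 = (v − u)(v + u) splits into two distinct linear factors, so there are two distinct tangent lines y − 0 = ±(x − 2) — this is a node (ordinary double point).
Classification: node.


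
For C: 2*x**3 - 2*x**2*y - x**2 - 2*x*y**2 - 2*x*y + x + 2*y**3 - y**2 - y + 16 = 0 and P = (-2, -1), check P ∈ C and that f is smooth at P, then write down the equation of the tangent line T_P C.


Tangent line at P: 21*x - 5*y + 37 = 0.

Step 1: f(-2, -1) = 0, so P lies on C.
Step 2: partial derivatives
  f_x(x, y) = 6*x**2 - 4*x*y - 2*x - 2*y**2 - 2*y + 1, f_y(x, y) = -2*x**2 - 4*x*y - 2*x + 6*y**2 - 2*y - 1.
  f_x(P) = 21, f_y(P) = -5 (gradient nonzero, so P is smooth).
Step 3: tangent line at P: 21·(x − -2) + -5·(y − -1) = 0.
Expanding: 21*x - 5*y + 37 = 0.


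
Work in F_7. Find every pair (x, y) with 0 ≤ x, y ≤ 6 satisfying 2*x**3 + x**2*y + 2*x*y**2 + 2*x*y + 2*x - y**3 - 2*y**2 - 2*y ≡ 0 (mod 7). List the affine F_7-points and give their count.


Affine F_7-points: {(0, 0), (1, 4), (3, 4), (4, 2), (5, 2)}; count = 5.

For each of the 49 pairs (x, y) ∈ F_7², evaluate f(x, y) mod 7. Record the zeros.
  x = 0: [0↦0, 1↦2, 2↦1, 3↦5, 4↦1, 5↦4, 6↦1]  zeros at y ∈ {0}
  x = 1: [0↦4, 1↦4, 2↦5, 3↦1, 4↦0, 5↦3, 6↦4]  zeros at y ∈ {4}
  x = 2: [0↦6, 1↦6, 2↦4, 3↦1, 4↦5, 5↦3, 6↦3]  zeros at y ∈ ∅
  x = 3: [0↦4, 1↦6, 2↦3, 3↦3, 4↦0, 5↦2, 6↦3]  zeros at y ∈ {4}
  x = 4: [0↦3, 1↦2, 2↦0, 3↦5, 4↦4, 5↦5, 6↦2]  zeros at y ∈ {2}
  x = 5: [0↦1, 1↦6, 2↦0, 3↦5, 4↦1, 5↦3, 6↦5]  zeros at y ∈ {2}
  x = 6: [0↦3, 1↦2, 2↦1, 3↦1, 4↦3, 5↦1, 6↦3]  zeros at y ∈ ∅
Collecting zeros: affine points = {(0, 0), (1, 4), (3, 4), (4, 2), (5, 2)}.
Total count |C(F_7)_aff| = 5.


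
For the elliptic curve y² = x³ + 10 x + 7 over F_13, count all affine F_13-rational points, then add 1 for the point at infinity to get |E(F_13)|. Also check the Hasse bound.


Affine points = {(2, 3), (2, 10), (3, 5), (3, 8), (5, 0), (6, 6), (6, 7), (7, 2), (7, 11), (8, 1), (8, 12), (12, 3), (12, 10)}; affine count = 13; |E(F_13)| = 14.

Discriminant check: Δ ∝ 4a³ + 27b² = 4·10³ + 27·7² = 4·1000 + 27·49 ≡ 6 (mod 13). Nonzero ⇒ E is nonsingular.
For each x ∈ F_13, compute rhs = x³ + 10·x + 7 mod 13, then count y ∈ F_13 with y² ≡ rhs.
  x = 0: rhs = 7, matching y values: none (0 points).
  x = 1: rhs = 5, matching y values: none (0 points).
  x = 2: rhs = 9, matching y values: 3, 10 (2 points).
  x = 3: rhs = 12, matching y values: 5, 8 (2 points).
  x = 4: rhs = 7, matching y values: none (0 points).
  x = 5: rhs = 0, matching y values: 0 (1 points).
  x = 6: rhs = 10, matching y values: 6, 7 (2 points).
  x = 7: rhs = 4, matching y values: 2, 11 (2 points).
  x = 8: rhs = 1, matching y values: 1, 12 (2 points).
  x = 9: rhs = 7, matching y values: none (0 points).
  x = 10: rhs = 2, matching y values: none (0 points).
  x = 11: rhs = 5, matching y values: none (0 points).
  x = 12: rhs = 9, matching y values: 3, 10 (2 points).
Total affine count: 13.
Full point count |E(F_13)| = 13 + 1 = 14.
Hasse bound: |14 − (13+1)| = |0| = 0 ≤ 2√13 ≈ 7.2111 ✓.


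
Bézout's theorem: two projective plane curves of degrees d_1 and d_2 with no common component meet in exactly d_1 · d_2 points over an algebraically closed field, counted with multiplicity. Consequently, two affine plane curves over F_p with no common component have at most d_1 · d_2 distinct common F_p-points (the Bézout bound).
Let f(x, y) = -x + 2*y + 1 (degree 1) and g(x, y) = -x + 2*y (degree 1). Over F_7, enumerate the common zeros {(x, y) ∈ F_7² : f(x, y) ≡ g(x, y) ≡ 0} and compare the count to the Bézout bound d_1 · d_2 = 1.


Common zeros: ∅; count = 0; Bézout bound = 1.

deg(f) = 1, deg(g) = 1, so Bézout bound = 1.
Scan x ∈ F_7. For each x, list the y ∈ F_7 with f(x, y) ≡ 0 and those with g(x, y) ≡ 0 (mod 7); the common zeros in that column are the intersection.
  x = 0: f ≡ 0 at y ∈ {3}; g ≡ 0 at y ∈ {0}; common: ∅.
  x = 1: f ≡ 0 at y ∈ {0}; g ≡ 0 at y ∈ {4}; common: ∅.
  x = 2: f ≡ 0 at y ∈ {4}; g ≡ 0 at y ∈ {1}; common: ∅.
  x = 3: f ≡ 0 at y ∈ {1}; g ≡ 0 at y ∈ {5}; common: ∅.
  x = 4: f ≡ 0 at y ∈ {5}; g ≡ 0 at y ∈ {2}; common: ∅.
  x = 5: f ≡ 0 at y ∈ {2}; g ≡ 0 at y ∈ {6}; common: ∅.
  x = 6: f ≡ 0 at y ∈ {6}; g ≡ 0 at y ∈ {3}; common: ∅.
Collecting: common zeros = ∅, so the count is 0.
Comparison with the Bézout bound: 0 ≤ 1 = deg(f)·deg(g), as expected for curves with no common component (the affine F_7-count falls short of the bound because intersections may lie at infinity, over extension fields, or carry multiplicity).


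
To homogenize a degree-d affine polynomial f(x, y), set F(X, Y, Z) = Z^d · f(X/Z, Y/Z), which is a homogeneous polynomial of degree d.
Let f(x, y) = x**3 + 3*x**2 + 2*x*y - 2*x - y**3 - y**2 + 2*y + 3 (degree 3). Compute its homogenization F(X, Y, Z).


F(X, Y, Z) = X**3 + 3*X**2*Z + 2*X*Y*Z - 2*X*Z**2 - Y**3 - Y**2*Z + 2*Y*Z**2 + 3*Z**3

deg(f) = 3.
Substitute x = X/Z, y = Y/Z into f, then multiply by Z^3.
  monomial 1·x^3·y^0 ↦ 1·X^3·Y^0·Z^0.
  monomial 3·x^2·y^0 ↦ 3·X^2·Y^0·Z^1.
  monomial 2·x^1·y^1 ↦ 2·X^1·Y^1·Z^1.
  monomial -2·x^1·y^0 ↦ -2·X^1·Y^0·Z^2.
  monomial -1·x^0·y^3 ↦ -1·X^0·Y^3·Z^0.
  monomial -1·x^0·y^2 ↦ -1·X^0·Y^2·Z^1.
  monomial 2·x^0·y^1 ↦ 2·X^0·Y^1·Z^2.
  monomial 3·x^0·y^0 ↦ 3·X^0·Y^0·Z^3.
Collecting: F(X, Y, Z) = X**3 + 3*X**2*Z + 2*X*Y*Z - 2*X*Z**2 - Y**3 - Y**2*Z + 2*Y*Z**2 + 3*Z**3.


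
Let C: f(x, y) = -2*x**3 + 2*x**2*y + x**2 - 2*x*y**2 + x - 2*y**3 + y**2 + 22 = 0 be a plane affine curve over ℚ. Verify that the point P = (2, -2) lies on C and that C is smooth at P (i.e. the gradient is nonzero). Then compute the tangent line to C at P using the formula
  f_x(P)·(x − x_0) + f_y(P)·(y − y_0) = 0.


Tangent line at P: -43*x - 4*y + 78 = 0.

Step 1: f(2, -2) = 0, so P lies on C.
Step 2: partial derivatives
  f_x(x, y) = -6*x**2 + 4*x*y + 2*x - 2*y**2 + 1, f_y(x, y) = 2*x**2 - 4*x*y - 6*y**2 + 2*y.
  f_x(P) = -43, f_y(P) = -4 (gradient nonzero, so P is smooth).
Step 3: tangent line at P: -43·(x − 2) + -4·(y − -2) = 0.
Expanding: -43*x - 4*y + 78 = 0.


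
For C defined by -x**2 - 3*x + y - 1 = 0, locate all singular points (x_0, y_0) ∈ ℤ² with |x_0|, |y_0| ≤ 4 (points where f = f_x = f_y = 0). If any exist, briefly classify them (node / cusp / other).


No singular points in the scanned grid; C is smooth there.

Compute partial derivatives:
  f_x = -2*x - 3.
  f_y = 1.
f_y = 1 is a nonzero constant, so f_y never vanishes: no point (x, y) can satisfy f = f_x = f_y = 0. In particular no (x, y) ∈ {−4, ..., 4}² is singular; the curve is smooth.


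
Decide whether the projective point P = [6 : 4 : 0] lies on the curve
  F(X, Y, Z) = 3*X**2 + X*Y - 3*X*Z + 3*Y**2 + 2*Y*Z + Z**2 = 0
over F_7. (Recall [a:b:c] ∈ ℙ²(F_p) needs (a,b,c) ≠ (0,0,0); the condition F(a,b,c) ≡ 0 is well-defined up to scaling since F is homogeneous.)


F(6,4,0) ≡ 5 (mod 7); P is NOT on the curve.

Evaluate F(6, 4, 0) term-by-term (mod 7).
  3*X**2 ↦ 3·36·1·1 = 108
  X*Y ↦ 1·6·4·1 = 24
  -3*X*Z ↦ -3·6·1·0 = 0
  3*Y**2 ↦ 3·1·16·1 = 48
  2*Y*Z ↦ 2·1·4·0 = 0
  Z**2 ↦ 1·1·1·0 = 0
Sum: F(6, 4, 0) = (108) + (24) + (0) + (48) + (0) + (0) = 180.
Reducing mod 7: 180 ≡ 5 (mod 7).
Since F(a, b, c) ≡ 5 ≠ 0 (mod 7), P does NOT lie on the curve.


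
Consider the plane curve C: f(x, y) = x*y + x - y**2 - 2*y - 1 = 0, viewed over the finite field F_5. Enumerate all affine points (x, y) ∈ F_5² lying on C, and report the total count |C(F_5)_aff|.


Affine F_5-points: {(0, 4), (1, 0), (1, 4), (2, 1), (2, 4), (3, 2), (3, 4), (4, 3), (4, 4)}; count = 9.

For each of the 25 pairs (x, y) ∈ F_5², evaluate f(x, y) mod 5. Record the zeros.
  x = 0: [0↦4, 1↦1, 2↦1, 3↦4, 4↦0]  zeros at y ∈ {4}
  x = 1: [0↦0, 1↦3, 2↦4, 3↦3, 4↦0]  zeros at y ∈ {0, 4}
  x = 2: [0↦1, 1↦0, 2↦2, 3↦2, 4↦0]  zeros at y ∈ {1, 4}
  x = 3: [0↦2, 1↦2, 2↦0, 3↦1, 4↦0]  zeros at y ∈ {2, 4}
  x = 4: [0↦3, 1↦4, 2↦3, 3↦0, 4↦0]  zeros at y ∈ {3, 4}
Collecting zeros: affine points = {(0, 4), (1, 0), (1, 4), (2, 1), (2, 4), (3, 2), (3, 4), (4, 3), (4, 4)}.
Total count |C(F_5)_aff| = 9.


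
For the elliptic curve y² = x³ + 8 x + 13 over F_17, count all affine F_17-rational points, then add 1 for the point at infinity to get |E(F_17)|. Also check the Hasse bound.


Affine points = {(0, 8), (0, 9), (3, 8), (3, 9), (5, 5), (5, 12), (7, 2), (7, 15), (9, 7), (9, 10), (11, 2), (11, 15), (12, 1), (12, 16), (13, 6), (13, 11), (14, 8), (14, 9), (16, 2), (16, 15)}; affine count = 20; |E(F_17)| = 21.

Discriminant check: Δ ∝ 4a³ + 27b² = 4·8³ + 27·13² = 4·512 + 27·169 ≡ 15 (mod 17). Nonzero ⇒ E is nonsingular.
For each x ∈ F_17, compute rhs = x³ + 8·x + 13 mod 17, then count y ∈ F_17 with y² ≡ rhs.
  x = 0: rhs = 13, matching y values: 8, 9 (2 points).
  x = 1: rhs = 5, matching y values: none (0 points).
  x = 2: rhs = 3, matching y values: none (0 points).
  x = 3: rhs = 13, matching y values: 8, 9 (2 points).
  x = 4: rhs = 7, matching y values: none (0 points).
  x = 5: rhs = 8, matching y values: 5, 12 (2 points).
  x = 6: rhs = 5, matching y values: none (0 points).
  x = 7: rhs = 4, matching y values: 2, 15 (2 points).
  x = 8: rhs = 11, matching y values: none (0 points).
  x = 9: rhs = 15, matching y values: 7, 10 (2 points).
  x = 10: rhs = 5, matching y values: none (0 points).
  x = 11: rhs = 4, matching y values: 2, 15 (2 points).
  x = 12: rhs = 1, matching y values: 1, 16 (2 points).
  x = 13: rhs = 2, matching y values: 6, 11 (2 points).
  x = 14: rhs = 13, matching y values: 8, 9 (2 points).
  x = 15: rhs = 6, matching y values: none (0 points).
  x = 16: rhs = 4, matching y values: 2, 15 (2 points).
Total affine count: 20.
Full point count |E(F_17)| = 20 + 1 = 21.
Hasse bound: |21 − (17+1)| = |3| = 3 ≤ 2√17 ≈ 8.2462 ✓.


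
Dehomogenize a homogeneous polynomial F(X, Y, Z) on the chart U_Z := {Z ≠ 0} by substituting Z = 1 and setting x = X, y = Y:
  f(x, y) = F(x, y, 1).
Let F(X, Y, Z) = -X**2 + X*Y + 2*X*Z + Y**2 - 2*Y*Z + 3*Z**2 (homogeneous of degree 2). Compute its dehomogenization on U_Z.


f(x, y) = -x**2 + x*y + 2*x + y**2 - 2*y + 3

On U_Z we set Z = 1. Each monomial c·X^i·Y^j·Z^k in F becomes c·x^i·y^j·1^k = c·x^i·y^j.
Substituting Z = 1: F(X, Y, 1) = -x**2 + x*y + 2*x + y**2 - 2*y + 3.
Note: deg(f) ≤ deg(F) = 2; strict inequality happens when F is divisible by Z (lost terms).


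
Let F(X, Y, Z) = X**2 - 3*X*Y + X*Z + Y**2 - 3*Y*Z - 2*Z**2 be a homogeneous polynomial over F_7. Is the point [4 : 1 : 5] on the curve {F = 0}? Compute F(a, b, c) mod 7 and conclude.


F(4,1,5) ≡ 2 (mod 7); P is NOT on the curve.

Evaluate F(4, 1, 5) term-by-term (mod 7).
  X**2 ↦ 1·16·1·1 = 16
  -3*X*Y ↦ -3·4·1·1 = -12
  X*Z ↦ 1·4·1·5 = 20
  Y**2 ↦ 1·1·1·1 = 1
  -3*Y*Z ↦ -3·1·1·5 = -15
  -2*Z**2 ↦ -2·1·1·25 = -50
Sum: F(4, 1, 5) = (16) + (-12) + (20) + (1) + (-15) + (-50) = -40.
Reducing mod 7: -40 ≡ 2 (mod 7).
Since F(a, b, c) ≡ 2 ≠ 0 (mod 7), P does NOT lie on the curve.


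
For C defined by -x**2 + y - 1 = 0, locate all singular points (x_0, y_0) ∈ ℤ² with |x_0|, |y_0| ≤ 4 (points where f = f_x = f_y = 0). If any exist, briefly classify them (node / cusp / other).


No singular points in the scanned grid; C is smooth there.

Compute partial derivatives:
  f_x = -2*x.
  f_y = 1.
f_y = 1 is a nonzero constant, so f_y never vanishes: no point (x, y) can satisfy f = f_x = f_y = 0. In particular no (x, y) ∈ {−4, ..., 4}² is singular; the curve is smooth.


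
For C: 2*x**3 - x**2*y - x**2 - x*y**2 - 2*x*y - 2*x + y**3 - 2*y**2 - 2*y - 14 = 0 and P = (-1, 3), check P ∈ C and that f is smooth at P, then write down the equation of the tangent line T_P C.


Tangent line at P: -3*x + 20*y - 63 = 0.

Step 1: f(-1, 3) = 0, so P lies on C.
Step 2: partial derivatives
  f_x(x, y) = 6*x**2 - 2*x*y - 2*x - y**2 - 2*y - 2, f_y(x, y) = -x**2 - 2*x*y - 2*x + 3*y**2 - 4*y - 2.
  f_x(P) = -3, f_y(P) = 20 (gradient nonzero, so P is smooth).
Step 3: tangent line at P: -3·(x − -1) + 20·(y − 3) = 0.
Expanding: -3*x + 20*y - 63 = 0.


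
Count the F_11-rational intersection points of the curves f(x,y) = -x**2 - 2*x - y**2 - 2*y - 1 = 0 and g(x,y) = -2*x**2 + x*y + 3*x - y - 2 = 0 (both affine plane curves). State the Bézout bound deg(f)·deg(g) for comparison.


Common zeros: {(2, 4), (7, 4)}; count = 2; Bézout bound = 4.

deg(f) = 2, deg(g) = 2, so Bézout bound = 4.
Scan x ∈ F_11. For each x, list the y ∈ F_11 with f(x, y) ≡ 0 and those with g(x, y) ≡ 0 (mod 11); the common zeros in that column are the intersection.
  x = 0: f ≡ 0 at y ∈ {10}; g ≡ 0 at y ∈ {9}; common: ∅.
  x = 1: f ≡ 0 at y ∈ ∅; g ≡ 0 at y ∈ ∅; common: ∅.
  x = 2: f ≡ 0 at y ∈ {4, 5}; g ≡ 0 at y ∈ {4}; common: {4}.
  x = 3: f ≡ 0 at y ∈ ∅; g ≡ 0 at y ∈ {0}; common: ∅.
  x = 4: f ≡ 0 at y ∈ {2, 7}; g ≡ 0 at y ∈ {0}; common: ∅.
  x = 5: f ≡ 0 at y ∈ {2, 7}; g ≡ 0 at y ∈ {1}; common: ∅.
  x = 6: f ≡ 0 at y ∈ ∅; g ≡ 0 at y ∈ {9}; common: ∅.
  x = 7: f ≡ 0 at y ∈ {4, 5}; g ≡ 0 at y ∈ {4}; common: {4}.
  x = 8: f ≡ 0 at y ∈ ∅; g ≡ 0 at y ∈ {1}; common: ∅.
  x = 9: f ≡ 0 at y ∈ {10}; g ≡ 0 at y ∈ {2}; common: ∅.
  x = 10: f ≡ 0 at y ∈ {0, 9}; g ≡ 0 at y ∈ {2}; common: ∅.
Collecting: common zeros = {(2, 4), (7, 4)}, so the count is 2.
Comparison with the Bézout bound: 2 ≤ 4 = deg(f)·deg(g), as expected for curves with no common component (the affine F_11-count falls short of the bound because intersections may lie at infinity, over extension fields, or carry multiplicity).


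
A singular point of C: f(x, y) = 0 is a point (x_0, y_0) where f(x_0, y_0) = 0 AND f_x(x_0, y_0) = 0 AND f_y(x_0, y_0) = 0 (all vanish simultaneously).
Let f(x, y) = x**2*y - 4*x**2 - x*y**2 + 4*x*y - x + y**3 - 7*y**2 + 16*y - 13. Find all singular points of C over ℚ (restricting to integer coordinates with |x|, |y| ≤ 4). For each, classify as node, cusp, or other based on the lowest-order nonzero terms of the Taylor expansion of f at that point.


Singular points: {(1, 3)}; classification: node.

Compute partial derivatives:
  f_x = 2*x*y - 8*x - y**2 + 4*y - 1.
  f_y = x**2 - 2*x*y + 4*x + 3*y**2 - 14*y + 16.
Scan x_0 ∈ {−4, ..., 4}. For each x_0, f_y(x_0, y) is a polynomial in y; find its integer roots y ∈ {−4, ..., 4}, then test f_x and f at those candidates.
  x = -4: f_y(-4, y) = 3*y**2 - 6*y + 16; no integer root y with |y| ≤ 4.
  x = -3: f_y(-3, y) = 3*y**2 - 8*y + 13; no integer root y with |y| ≤ 4.
  x = -2: f_y(-2, y) = 3*y**2 - 10*y + 12; no integer root y with |y| ≤ 4.
  x = -1: f_y(-1, y) = 3*y**2 - 12*y + 13; no integer root y with |y| ≤ 4.
  x = 0: f_y(0, y) = 3*y**2 - 14*y + 16; vanishes at y ∈ {2}. (0, 2): f_x = 3 ≠ 0.
  x = 1: f_y(1, y) = 3*y**2 - 16*y + 21; vanishes at y ∈ {3}. (1, 3): f_x = 0, f = 0 — SINGULAR.
  x = 2: f_y(2, y) = 3*y**2 - 18*y + 28; no integer root y with |y| ≤ 4.
  x = 3: f_y(3, y) = 3*y**2 - 20*y + 37; no integer root y with |y| ≤ 4.
  x = 4: f_y(4, y) = 3*y**2 - 22*y + 48; no integer root y with |y| ≤ 4.
Only singular point on the grid: (1, 3).
Classify: substitute x = 1 + u, y = 3 + v and expand: f = u**2*v - u**2 - u*v**2 + v**3 + v**2.
No constant or linear terms (consistent with a singular point). Quadratic part: -u**2 + v**2. Cubic part: u**2*v - u*v**2 + v**3.
The quadratic part v**2 - u**2 = (v − u)(v + u) splits into two distinct linear factors, so there are two distinct tangent lines y − 3 = ±(x − 1) — this is a node (ordinary double point).
Classification: node.


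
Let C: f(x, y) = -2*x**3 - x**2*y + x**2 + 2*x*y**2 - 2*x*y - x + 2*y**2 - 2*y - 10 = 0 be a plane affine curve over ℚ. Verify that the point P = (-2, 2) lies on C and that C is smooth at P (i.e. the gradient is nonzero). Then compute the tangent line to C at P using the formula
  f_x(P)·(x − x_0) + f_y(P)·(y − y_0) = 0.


Tangent line at P: -17*x - 10*y - 14 = 0.

Step 1: f(-2, 2) = 0, so P lies on C.
Step 2: partial derivatives
  f_x(x, y) = -6*x**2 - 2*x*y + 2*x + 2*y**2 - 2*y - 1, f_y(x, y) = -x**2 + 4*x*y - 2*x + 4*y - 2.
  f_x(P) = -17, f_y(P) = -10 (gradient nonzero, so P is smooth).
Step 3: tangent line at P: -17·(x − -2) + -10·(y − 2) = 0.
Expanding: -17*x - 10*y - 14 = 0.


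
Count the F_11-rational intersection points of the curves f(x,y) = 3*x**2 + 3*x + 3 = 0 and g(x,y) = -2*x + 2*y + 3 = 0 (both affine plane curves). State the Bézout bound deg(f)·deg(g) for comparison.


Common zeros: ∅; count = 0; Bézout bound = 2.

deg(f) = 2, deg(g) = 1, so Bézout bound = 2.
Scan x ∈ F_11. For each x, list the y ∈ F_11 with f(x, y) ≡ 0 and those with g(x, y) ≡ 0 (mod 11); the common zeros in that column are the intersection.
  x = 0: f ≡ 0 at y ∈ ∅; g ≡ 0 at y ∈ {4}; common: ∅.
  x = 1: f ≡ 0 at y ∈ ∅; g ≡ 0 at y ∈ {5}; common: ∅.
  x = 2: f ≡ 0 at y ∈ ∅; g ≡ 0 at y ∈ {6}; common: ∅.
  x = 3: f ≡ 0 at y ∈ ∅; g ≡ 0 at y ∈ {7}; common: ∅.
  x = 4: f ≡ 0 at y ∈ ∅; g ≡ 0 at y ∈ {8}; common: ∅.
  x = 5: f ≡ 0 at y ∈ ∅; g ≡ 0 at y ∈ {9}; common: ∅.
  x = 6: f ≡ 0 at y ∈ ∅; g ≡ 0 at y ∈ {10}; common: ∅.
  x = 7: f ≡ 0 at y ∈ ∅; g ≡ 0 at y ∈ {0}; common: ∅.
  x = 8: f ≡ 0 at y ∈ ∅; g ≡ 0 at y ∈ {1}; common: ∅.
  x = 9: f ≡ 0 at y ∈ ∅; g ≡ 0 at y ∈ {2}; common: ∅.
  x = 10: f ≡ 0 at y ∈ ∅; g ≡ 0 at y ∈ {3}; common: ∅.
Collecting: common zeros = ∅, so the count is 0.
Comparison with the Bézout bound: 0 ≤ 2 = deg(f)·deg(g), as expected for curves with no common component (the affine F_11-count falls short of the bound because intersections may lie at infinity, over extension fields, or carry multiplicity).


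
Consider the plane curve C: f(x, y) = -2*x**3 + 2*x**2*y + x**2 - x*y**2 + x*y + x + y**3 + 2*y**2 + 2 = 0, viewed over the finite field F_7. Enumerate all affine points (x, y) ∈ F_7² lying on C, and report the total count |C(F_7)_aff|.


Affine F_7-points: {(0, 4), (1, 1), (2, 3), (3, 6), (4, 4), (5, 2)}; count = 6.

For each of the 49 pairs (x, y) ∈ F_7², evaluate f(x, y) mod 7. Record the zeros.
  x = 0: [0↦2, 1↦5, 2↦4, 3↦5, 4↦0, 5↦2, 6↦3]  zeros at y ∈ {4}
  x = 1: [0↦2, 1↦0, 2↦6, 3↦5, 4↦3, 5↦6, 6↦6]  zeros at y ∈ {1}
  x = 2: [0↦6, 1↦3, 2↦6, 3↦0, 4↦5, 5↦6, 6↦2]  zeros at y ∈ {3}
  x = 3: [0↦2, 1↦2, 2↦6, 3↦6, 4↦1, 5↦4, 6↦0]  zeros at y ∈ {6}
  x = 4: [0↦6, 1↦6, 2↦1, 3↦4, 4↦0, 5↦2, 6↦2]  zeros at y ∈ {4}
  x = 5: [0↦6, 1↦3, 2↦0, 3↦3, 4↦4, 5↦2, 6↦3]  zeros at y ∈ {2}
  x = 6: [0↦4, 1↦2, 2↦5, 3↦5, 4↦1, 5↦6, 6↦5]  zeros at y ∈ ∅
Collecting zeros: affine points = {(0, 4), (1, 1), (2, 3), (3, 6), (4, 4), (5, 2)}.
Total count |C(F_7)_aff| = 6.


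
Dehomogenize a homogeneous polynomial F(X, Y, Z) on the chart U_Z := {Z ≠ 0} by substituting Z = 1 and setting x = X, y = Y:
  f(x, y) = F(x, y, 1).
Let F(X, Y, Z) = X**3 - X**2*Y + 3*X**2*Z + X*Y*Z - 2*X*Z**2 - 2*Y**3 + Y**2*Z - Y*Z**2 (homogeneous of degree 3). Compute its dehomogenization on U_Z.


f(x, y) = x**3 - x**2*y + 3*x**2 + x*y - 2*x - 2*y**3 + y**2 - y

On U_Z we set Z = 1. Each monomial c·X^i·Y^j·Z^k in F becomes c·x^i·y^j·1^k = c·x^i·y^j.
Substituting Z = 1: F(X, Y, 1) = x**3 - x**2*y + 3*x**2 + x*y - 2*x - 2*y**3 + y**2 - y.
Note: deg(f) ≤ deg(F) = 3; strict inequality happens when F is divisible by Z (lost terms).
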